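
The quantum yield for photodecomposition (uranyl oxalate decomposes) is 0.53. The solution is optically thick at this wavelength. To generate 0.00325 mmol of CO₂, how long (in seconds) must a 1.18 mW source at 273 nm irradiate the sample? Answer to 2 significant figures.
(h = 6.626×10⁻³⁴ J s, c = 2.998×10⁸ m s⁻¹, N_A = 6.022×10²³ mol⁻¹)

Product: 0.00325 mmol = 3.25×10⁻⁶ mol.
Photons that must be absorbed: 3.25×10⁻⁶ / 0.53 = 6.132×10⁻⁶ mol.
Photon energy: hc/λ = 7.276×10⁻¹⁹ J; per mole, 4.382×10⁵ J mol⁻¹.
Energy required: 6.132×10⁻⁶ × 4.382×10⁵ = 2.687 J.
Time: 2.687 J / 0.00118 W = 2300 s.

t ≈ 2300 s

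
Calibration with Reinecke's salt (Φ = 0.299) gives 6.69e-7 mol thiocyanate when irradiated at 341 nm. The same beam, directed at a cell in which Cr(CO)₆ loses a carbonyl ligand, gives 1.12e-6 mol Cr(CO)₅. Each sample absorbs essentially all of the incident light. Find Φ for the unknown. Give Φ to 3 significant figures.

Photons absorbed by the actinometer: 6.69e-7 / 0.299 = 2.237e-6 mol.
Φ(unknown) = 1.12e-6 / 2.237e-6 = 0.501.

Φ = 0.501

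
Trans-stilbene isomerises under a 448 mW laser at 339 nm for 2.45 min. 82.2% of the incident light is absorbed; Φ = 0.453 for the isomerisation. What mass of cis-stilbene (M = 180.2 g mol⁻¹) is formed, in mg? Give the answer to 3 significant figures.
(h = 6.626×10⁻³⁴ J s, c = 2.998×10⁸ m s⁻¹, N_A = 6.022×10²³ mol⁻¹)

Photon energy at 339 nm: hc/λ = (6.626×10⁻³⁴)(2.998×10⁸)/(339×10⁻⁹) = 5.860×10⁻¹⁹ J.
Energy delivered: (448 mW)(147 s) = 65.86 J.
Photons incident: 65.86 / 5.860×10⁻¹⁹ = 1.124×10²⁰, i.e. 1.124×10²⁰/6.022×10²³ = 1.866×10⁻⁴ mol.
Photons absorbed: 0.822 × 1.866×10⁻⁴ = 1.534×10⁻⁴ mol.
Product: Φ × n_abs = 0.453 × 1.534×10⁻⁴ = 6.949×10⁻⁵ mol.
Mass: 6.949×10⁻⁵ × 180.2 = 0.01252 g = 12.5 mg.

12.5 mg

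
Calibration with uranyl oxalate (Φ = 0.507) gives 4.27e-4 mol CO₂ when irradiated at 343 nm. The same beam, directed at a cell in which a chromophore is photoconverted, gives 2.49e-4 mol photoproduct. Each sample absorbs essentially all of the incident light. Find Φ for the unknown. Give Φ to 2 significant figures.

Φ = 0.30

Photons absorbed by the actinometer: 4.27e-4 / 0.507 = 8.422e-4 mol.
Φ(unknown) = 2.49e-4 / 8.422e-4 = 0.30.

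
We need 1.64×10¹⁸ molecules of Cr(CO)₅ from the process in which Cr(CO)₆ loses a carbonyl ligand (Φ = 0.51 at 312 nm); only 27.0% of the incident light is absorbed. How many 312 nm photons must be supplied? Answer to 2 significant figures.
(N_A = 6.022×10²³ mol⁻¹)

Product: 1.64×10¹⁸ / 6.022×10²³ = 2.723×10⁻⁶ mol.
Photons that must be absorbed: 2.723×10⁻⁶ / 0.51 = 5.339×10⁻⁶ mol.
Incident photons needed: 5.339×10⁻⁶ / 0.270 = 1.977×10⁻⁵ mol.
Photon count: 1.977×10⁻⁵ × 6.022×10²³ = 1.2×10¹⁹.

1.2×10¹⁹ photons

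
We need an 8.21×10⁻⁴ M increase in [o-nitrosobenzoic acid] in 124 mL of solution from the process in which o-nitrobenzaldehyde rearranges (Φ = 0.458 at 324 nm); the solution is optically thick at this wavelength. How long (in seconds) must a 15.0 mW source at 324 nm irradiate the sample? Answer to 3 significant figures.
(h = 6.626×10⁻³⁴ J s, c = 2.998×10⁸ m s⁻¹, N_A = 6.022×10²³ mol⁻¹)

Product: (8.21×10⁻⁴ M)(0.124 L) = 1.018×10⁻⁴ mol.
Photons that must be absorbed: 1.018×10⁻⁴ / 0.458 = 2.223×10⁻⁴ mol.
Photon energy: hc/λ = 6.131×10⁻¹⁹ J; per mole, 3.692×10⁵ J mol⁻¹.
Energy required: 2.223×10⁻⁴ × 3.692×10⁵ = 82.07 J.
Time: 82.07 J / 0.015 W = 5470 s.

t ≈ 5470 s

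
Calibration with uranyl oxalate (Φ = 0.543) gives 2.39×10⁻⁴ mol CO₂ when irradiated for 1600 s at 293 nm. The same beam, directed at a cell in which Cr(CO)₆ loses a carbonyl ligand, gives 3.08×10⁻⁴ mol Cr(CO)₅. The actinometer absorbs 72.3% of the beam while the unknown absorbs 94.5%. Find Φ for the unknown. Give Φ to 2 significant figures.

Φ = 0.54

Photons absorbed by the actinometer: 2.39×10⁻⁴ / 0.543 = 4.401×10⁻⁴ mol.
Incident flux: 4.401×10⁻⁴ / 0.723 = 6.087×10⁻⁴ einstein.
Absorbed by unknown: 0.945 × 6.087×10⁻⁴ = 5.752×10⁻⁴ mol.
Φ(unknown) = 3.08×10⁻⁴ / 5.752×10⁻⁴ = 0.54.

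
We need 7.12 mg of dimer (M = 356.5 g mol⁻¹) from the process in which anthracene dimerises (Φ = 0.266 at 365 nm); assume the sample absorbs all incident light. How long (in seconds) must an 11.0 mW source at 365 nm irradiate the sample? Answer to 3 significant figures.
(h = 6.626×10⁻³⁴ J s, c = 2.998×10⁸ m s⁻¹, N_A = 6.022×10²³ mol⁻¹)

Product: 7.12 mg / 356.5 g mol⁻¹ = 1.997×10⁻⁵ mol.
Photons that must be absorbed: 1.997×10⁻⁵ / 0.266 = 7.508×10⁻⁵ mol.
Photon energy: hc/λ = 5.442×10⁻¹⁹ J; per mole, 3.277×10⁵ J mol⁻¹.
Energy required: 7.508×10⁻⁵ × 3.277×10⁵ = 24.60 J.
Time: 24.60 J / 0.011 W = 2240 s.

t ≈ 2240 s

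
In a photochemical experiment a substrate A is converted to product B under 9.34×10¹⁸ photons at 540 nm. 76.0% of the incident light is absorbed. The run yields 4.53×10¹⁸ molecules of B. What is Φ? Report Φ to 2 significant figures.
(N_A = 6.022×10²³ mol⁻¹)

Φ = 0.64

Product: 4.53×10¹⁸ / 6.022×10²³ = 7.522×10⁻⁶ mol.
Moles of photons: 9.34×10¹⁸ / 6.022×10²³ = 1.551×10⁻⁵ mol.
Photons absorbed: 0.760 × 1.551×10⁻⁵ = 1.179×10⁻⁵ mol.
Φ = 7.522×10⁻⁶ mol / 1.179×10⁻⁵ mol photons = 0.64.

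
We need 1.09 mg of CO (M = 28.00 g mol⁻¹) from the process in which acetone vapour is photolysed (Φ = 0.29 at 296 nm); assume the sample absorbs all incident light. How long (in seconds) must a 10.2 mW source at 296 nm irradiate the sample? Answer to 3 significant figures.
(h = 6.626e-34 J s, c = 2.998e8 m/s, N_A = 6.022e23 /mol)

t ≈ 5320 s

Product: 1.09 mg / 28.00 g mol⁻¹ = 3.893e-5 mol.
Photons that must be absorbed: 3.893e-5 / 0.29 = 1.342e-4 mol.
Photon energy: hc/λ = 6.711e-19 J; per mole, 4.041e5 J mol⁻¹.
Energy required: 1.342e-4 × 4.041e5 = 54.23 J.
Time: 54.23 J / 0.0102 W = 5320 s.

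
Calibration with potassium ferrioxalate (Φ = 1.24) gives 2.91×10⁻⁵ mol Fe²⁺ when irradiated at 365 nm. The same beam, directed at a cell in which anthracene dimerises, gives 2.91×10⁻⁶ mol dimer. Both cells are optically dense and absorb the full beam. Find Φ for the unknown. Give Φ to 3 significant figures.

Photons absorbed by the actinometer: 2.91×10⁻⁵ / 1.24 = 2.347×10⁻⁵ mol.
Φ(unknown) = 2.91×10⁻⁶ / 2.347×10⁻⁵ = 0.124.

Φ = 0.124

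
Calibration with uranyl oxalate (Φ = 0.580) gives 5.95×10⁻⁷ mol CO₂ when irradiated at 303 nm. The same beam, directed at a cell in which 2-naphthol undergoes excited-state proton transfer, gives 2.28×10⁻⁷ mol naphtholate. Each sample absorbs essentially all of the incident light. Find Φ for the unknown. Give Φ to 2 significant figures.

Photons absorbed by the actinometer: 5.95×10⁻⁷ / 0.580 = 1.026×10⁻⁶ mol.
Φ(unknown) = 2.28×10⁻⁷ / 1.026×10⁻⁶ = 0.22.

Φ = 0.22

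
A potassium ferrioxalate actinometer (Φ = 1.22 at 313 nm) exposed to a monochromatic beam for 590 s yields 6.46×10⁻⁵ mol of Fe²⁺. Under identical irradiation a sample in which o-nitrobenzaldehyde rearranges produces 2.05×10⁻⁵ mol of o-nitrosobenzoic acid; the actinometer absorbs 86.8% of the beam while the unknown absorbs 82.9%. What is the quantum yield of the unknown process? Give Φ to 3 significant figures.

Photons absorbed by the actinometer: 6.46×10⁻⁵ / 1.22 = 5.295×10⁻⁵ mol.
Incident flux: 5.295×10⁻⁵ / 0.868 = 6.100×10⁻⁵ einstein.
Absorbed by unknown: 0.829 × 6.100×10⁻⁵ = 5.057×10⁻⁵ mol.
Φ(unknown) = 2.05×10⁻⁵ / 5.057×10⁻⁵ = 0.405.

Φ = 0.405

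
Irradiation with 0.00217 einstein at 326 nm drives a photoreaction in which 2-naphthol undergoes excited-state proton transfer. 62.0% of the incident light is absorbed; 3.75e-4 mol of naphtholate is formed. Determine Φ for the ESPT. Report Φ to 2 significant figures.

Φ = 0.28

Photons absorbed: 0.620 × 0.00217 = 0.001345 mol.
Φ = 3.75e-4 mol / 0.001345 mol photons = 0.28.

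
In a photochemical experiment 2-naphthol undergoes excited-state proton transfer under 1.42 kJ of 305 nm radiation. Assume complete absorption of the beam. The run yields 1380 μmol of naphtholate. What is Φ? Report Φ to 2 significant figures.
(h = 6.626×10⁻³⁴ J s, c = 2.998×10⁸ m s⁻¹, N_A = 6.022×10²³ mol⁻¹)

Product: 1380 μmol = 0.00138 mol.
Photon energy at 305 nm: hc/λ = (6.626×10⁻³⁴)(2.998×10⁸)/(305×10⁻⁹) = 6.513×10⁻¹⁹ J.
Incident energy: 1.42 kJ = 1420 J.
Photons incident: 1420 / 6.513×10⁻¹⁹ = 2.180×10²¹, i.e. 2.180×10²¹/6.022×10²³ = 0.003620 mol.
Φ = 0.00138 mol / 0.003620 mol photons = 0.38.

Φ = 0.38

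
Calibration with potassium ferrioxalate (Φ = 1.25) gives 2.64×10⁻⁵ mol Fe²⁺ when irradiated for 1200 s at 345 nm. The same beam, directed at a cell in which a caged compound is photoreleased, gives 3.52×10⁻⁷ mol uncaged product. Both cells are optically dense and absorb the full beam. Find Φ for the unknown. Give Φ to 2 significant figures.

Φ = 0.017

Photons absorbed by the actinometer: 2.64×10⁻⁵ / 1.25 = 2.112×10⁻⁵ mol.
Φ(unknown) = 3.52×10⁻⁷ / 2.112×10⁻⁵ = 0.017.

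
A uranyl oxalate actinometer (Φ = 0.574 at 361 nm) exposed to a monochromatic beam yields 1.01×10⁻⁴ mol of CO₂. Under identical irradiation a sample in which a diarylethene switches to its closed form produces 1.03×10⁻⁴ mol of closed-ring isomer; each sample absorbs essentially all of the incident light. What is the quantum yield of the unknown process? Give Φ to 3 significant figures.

Photons absorbed by the actinometer: 1.01×10⁻⁴ / 0.574 = 1.760×10⁻⁴ mol.
Φ(unknown) = 1.03×10⁻⁴ / 1.760×10⁻⁴ = 0.585.

Φ = 0.585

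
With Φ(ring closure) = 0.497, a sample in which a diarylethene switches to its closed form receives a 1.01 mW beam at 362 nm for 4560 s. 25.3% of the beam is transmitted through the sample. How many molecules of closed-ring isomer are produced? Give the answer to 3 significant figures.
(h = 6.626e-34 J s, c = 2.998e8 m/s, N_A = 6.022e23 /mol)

3.12e18 molecules

Photon energy at 362 nm: hc/λ = (6.626e-34)(2.998e8)/(362e-9) = 5.487e-19 J.
Energy delivered: (1.01 mW)(4560 s) = 4.606 J.
Photons incident: 4.606 / 5.487e-19 = 8.394e18, i.e. 8.394e18/6.022e23 = 1.394e-5 mol.
Fraction absorbed: 1 − 25.3/100 = 0.7470.
Photons absorbed: 0.7470 × 1.394e-5 = 1.041e-5 mol.
Product: Φ × n_abs = 0.497 × 1.041e-5 = 5.174e-6 mol.
As a count: 5.174e-6 × 6.022e23 = 3.12e18.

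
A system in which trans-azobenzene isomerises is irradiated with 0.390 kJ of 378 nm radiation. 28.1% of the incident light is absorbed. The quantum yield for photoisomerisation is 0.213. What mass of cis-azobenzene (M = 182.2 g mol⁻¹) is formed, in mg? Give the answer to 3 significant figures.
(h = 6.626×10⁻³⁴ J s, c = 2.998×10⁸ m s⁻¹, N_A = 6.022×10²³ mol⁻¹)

13.4 mg

Photon energy at 378 nm: hc/λ = (6.626×10⁻³⁴)(2.998×10⁸)/(378×10⁻⁹) = 5.255×10⁻¹⁹ J.
Incident energy: 0.390 kJ = 390 J.
Photons incident: 390 / 5.255×10⁻¹⁹ = 7.422×10²⁰, i.e. 7.422×10²⁰/6.022×10²³ = 0.001232 mol.
Photons absorbed: 0.281 × 0.001232 = 3.462×10⁻⁴ mol.
Product: Φ × n_abs = 0.213 × 3.462×10⁻⁴ = 7.374×10⁻⁵ mol.
Mass: 7.374×10⁻⁵ × 182.2 = 0.01344 g = 13.4 mg.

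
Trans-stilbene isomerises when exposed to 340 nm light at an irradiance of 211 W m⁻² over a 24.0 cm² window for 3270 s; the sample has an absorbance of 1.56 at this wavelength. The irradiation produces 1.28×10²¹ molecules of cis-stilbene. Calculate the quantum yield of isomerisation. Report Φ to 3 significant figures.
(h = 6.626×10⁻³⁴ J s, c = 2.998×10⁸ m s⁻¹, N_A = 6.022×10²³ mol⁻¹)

Φ = 0.464

Product: 1.28×10²¹ / 6.022×10²³ = 0.002126 mol.
Photon energy at 340 nm: hc/λ = (6.626×10⁻³⁴)(2.998×10⁸)/(340×10⁻⁹) = 5.843×10⁻¹⁹ J.
Energy delivered: (211 W m⁻²)(24.0×10⁻⁴ m²)(3270 s) = 1656 J.
Photons incident: 1656 / 5.843×10⁻¹⁹ = 2.834×10²¹, i.e. 2.834×10²¹/6.022×10²³ = 0.004706 mol.
Fraction absorbed: 1 − 10^(−1.56) = 0.9725.
Photons absorbed: 0.9725 × 0.004706 = 0.004577 mol.
Φ = 0.002126 mol / 0.004577 mol photons = 0.464.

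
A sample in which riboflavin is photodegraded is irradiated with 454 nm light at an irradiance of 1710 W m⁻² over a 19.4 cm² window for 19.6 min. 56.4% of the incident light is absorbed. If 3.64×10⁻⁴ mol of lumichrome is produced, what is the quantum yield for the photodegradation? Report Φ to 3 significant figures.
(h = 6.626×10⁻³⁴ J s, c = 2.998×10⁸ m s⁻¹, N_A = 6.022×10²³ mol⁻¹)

Photon energy at 454 nm: hc/λ = (6.626×10⁻³⁴)(2.998×10⁸)/(454×10⁻⁹) = 4.375×10⁻¹⁹ J.
Energy delivered: (1710 W m⁻²)(19.4×10⁻⁴ m²)(1176 s) = 3901 J.
Photons incident: 3901 / 4.375×10⁻¹⁹ = 8.917×10²¹, i.e. 8.917×10²¹/6.022×10²³ = 0.01481 mol.
Photons absorbed: 0.564 × 0.01481 = 0.008353 mol.
Φ = 3.64×10⁻⁴ mol / 0.008353 mol photons = 0.0436.

Φ = 0.0436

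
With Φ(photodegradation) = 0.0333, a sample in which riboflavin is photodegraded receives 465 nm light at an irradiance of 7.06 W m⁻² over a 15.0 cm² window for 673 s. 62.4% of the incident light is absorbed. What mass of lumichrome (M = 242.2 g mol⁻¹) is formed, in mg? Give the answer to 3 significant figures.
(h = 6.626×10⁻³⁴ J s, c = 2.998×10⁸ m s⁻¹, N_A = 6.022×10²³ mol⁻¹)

Photon energy at 465 nm: hc/λ = (6.626×10⁻³⁴)(2.998×10⁸)/(465×10⁻⁹) = 4.272×10⁻¹⁹ J.
Energy delivered: (7.06 W m⁻²)(15.0×10⁻⁴ m²)(673 s) = 7.127 J.
Photons incident: 7.127 / 4.272×10⁻¹⁹ = 1.668×10¹⁹, i.e. 1.668×10¹⁹/6.022×10²³ = 2.770×10⁻⁵ mol.
Photons absorbed: 0.624 × 2.770×10⁻⁵ = 1.728×10⁻⁵ mol.
Product: Φ × n_abs = 0.0333 × 1.728×10⁻⁵ = 5.754×10⁻⁷ mol.
Mass: 5.754×10⁻⁷ × 242.2 = 1.394×10⁻⁴ g = 0.139 mg.

0.139 mg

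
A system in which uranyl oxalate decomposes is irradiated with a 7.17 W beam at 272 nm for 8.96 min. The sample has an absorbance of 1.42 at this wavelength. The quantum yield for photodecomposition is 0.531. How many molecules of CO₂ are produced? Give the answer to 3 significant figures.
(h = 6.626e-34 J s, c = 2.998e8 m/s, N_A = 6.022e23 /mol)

Photon energy at 272 nm: hc/λ = (6.626e-34)(2.998e8)/(272e-9) = 7.303e-19 J.
Energy delivered: (7.17 W)(537.6 s) = 3855 J.
Photons incident: 3855 / 7.303e-19 = 5.279e21, i.e. 5.279e21/6.022e23 = 0.008766 mol.
Fraction absorbed: 1 − 10^(−1.42) = 0.9620.
Photons absorbed: 0.9620 × 0.008766 = 0.008433 mol.
Product: Φ × n_abs = 0.531 × 0.008433 = 0.004478 mol.
As a count: 0.004478 × 6.022e23 = 2.70e21.

2.70e21 molecules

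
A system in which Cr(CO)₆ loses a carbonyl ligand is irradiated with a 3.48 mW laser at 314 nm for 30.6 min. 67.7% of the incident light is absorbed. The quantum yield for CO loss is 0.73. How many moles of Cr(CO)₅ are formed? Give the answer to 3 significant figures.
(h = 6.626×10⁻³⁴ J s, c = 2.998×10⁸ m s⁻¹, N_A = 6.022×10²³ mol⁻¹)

8.29×10⁻⁶ mol

Photon energy at 314 nm: hc/λ = (6.626×10⁻³⁴)(2.998×10⁸)/(314×10⁻⁹) = 6.326×10⁻¹⁹ J.
Energy delivered: (3.48 mW)(1836 s) = 6.389 J.
Photons incident: 6.389 / 6.326×10⁻¹⁹ = 1.010×10¹⁹, i.e. 1.010×10¹⁹/6.022×10²³ = 1.677×10⁻⁵ mol.
Photons absorbed: 0.677 × 1.677×10⁻⁵ = 1.135×10⁻⁵ mol.
Product: Φ × n_abs = 0.73 × 1.135×10⁻⁵ = 8.285×10⁻⁶ mol.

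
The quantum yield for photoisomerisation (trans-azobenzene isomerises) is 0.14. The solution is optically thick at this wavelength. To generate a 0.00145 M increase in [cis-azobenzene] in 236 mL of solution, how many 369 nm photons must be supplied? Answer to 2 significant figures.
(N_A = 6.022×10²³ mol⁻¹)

Product: (0.00145 M)(0.236 L) = 3.422×10⁻⁴ mol.
Photons that must be absorbed: 3.422×10⁻⁴ / 0.14 = 0.002444 mol.
Photon count: 0.002444 × 6.022×10²³ = 1.5×10²¹.

1.5×10²¹ photons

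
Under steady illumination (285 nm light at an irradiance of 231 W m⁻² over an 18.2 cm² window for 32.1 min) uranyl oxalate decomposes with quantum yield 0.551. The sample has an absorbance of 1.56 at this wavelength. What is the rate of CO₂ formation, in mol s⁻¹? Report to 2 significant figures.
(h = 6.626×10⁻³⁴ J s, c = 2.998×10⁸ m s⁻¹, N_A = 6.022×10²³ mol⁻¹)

5.4×10⁻⁷ mol s⁻¹

Photon energy at 285 nm: hc/λ = (6.626×10⁻³⁴)(2.998×10⁸)/(285×10⁻⁹) = 6.970×10⁻¹⁹ J.
Energy delivered: (231 W m⁻²)(18.2×10⁻⁴ m²)(1926 s) = 809.7 J.
Photons incident: 809.7 / 6.970×10⁻¹⁹ = 1.162×10²¹, i.e. 1.162×10²¹/6.022×10²³ = 0.001930 mol.
Fraction absorbed: 1 − 10^(−1.56) = 0.9725.
Photons absorbed: 0.9725 × 0.001930 = 0.001877 mol.
Product formed: 0.551 × 0.001877 = 0.001034 mol.
Rate: 0.001034 / 1926 s = 5.4×10⁻⁷ mol s⁻¹.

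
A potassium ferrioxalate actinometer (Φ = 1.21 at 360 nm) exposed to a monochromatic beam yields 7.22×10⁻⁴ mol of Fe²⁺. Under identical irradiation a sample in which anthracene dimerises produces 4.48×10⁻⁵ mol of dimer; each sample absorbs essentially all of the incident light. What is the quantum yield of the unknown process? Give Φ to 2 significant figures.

Photons absorbed by the actinometer: 7.22×10⁻⁴ / 1.21 = 5.967×10⁻⁴ mol.
Φ(unknown) = 4.48×10⁻⁵ / 5.967×10⁻⁴ = 0.075.

Φ = 0.075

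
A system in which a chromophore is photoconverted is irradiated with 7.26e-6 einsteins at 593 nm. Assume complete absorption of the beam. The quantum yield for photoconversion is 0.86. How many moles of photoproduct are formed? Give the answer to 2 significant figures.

Product: Φ × n_abs = 0.86 × 7.26e-6 = 6.244e-6 mol.

6.2e-6 mol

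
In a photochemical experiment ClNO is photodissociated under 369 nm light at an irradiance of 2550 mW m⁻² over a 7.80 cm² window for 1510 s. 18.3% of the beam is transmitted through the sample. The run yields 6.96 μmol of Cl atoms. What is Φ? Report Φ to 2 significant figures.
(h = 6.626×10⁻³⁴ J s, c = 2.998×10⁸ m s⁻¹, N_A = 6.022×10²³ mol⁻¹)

Φ = 0.92

Product: 6.96 μmol = 6.96×10⁻⁶ mol.
Photon energy at 369 nm: hc/λ = (6.626×10⁻³⁴)(2.998×10⁸)/(369×10⁻⁹) = 5.383×10⁻¹⁹ J.
Energy delivered: (2550 mW m⁻²)(7.80×10⁻⁴ m²)(1510 s) = 3.003 J.
Photons incident: 3.003 / 5.383×10⁻¹⁹ = 5.579×10¹⁸, i.e. 5.579×10¹⁸/6.022×10²³ = 9.264×10⁻⁶ mol.
Fraction absorbed: 1 − 18.3/100 = 0.8170.
Photons absorbed: 0.8170 × 9.264×10⁻⁶ = 7.569×10⁻⁶ mol.
Φ = 6.96×10⁻⁶ mol / 7.569×10⁻⁶ mol photons = 0.92.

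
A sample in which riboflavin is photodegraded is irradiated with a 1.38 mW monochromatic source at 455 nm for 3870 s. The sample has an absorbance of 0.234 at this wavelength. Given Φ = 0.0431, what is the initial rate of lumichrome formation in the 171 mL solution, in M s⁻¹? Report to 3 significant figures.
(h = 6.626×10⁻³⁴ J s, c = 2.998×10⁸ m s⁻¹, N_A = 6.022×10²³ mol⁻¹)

5.51×10⁻¹⁰ M s⁻¹

Photon energy at 455 nm: hc/λ = (6.626×10⁻³⁴)(2.998×10⁸)/(455×10⁻⁹) = 4.366×10⁻¹⁹ J.
Energy delivered: (1.38 mW)(3870 s) = 5.341 J.
Photons incident: 5.341 / 4.366×10⁻¹⁹ = 1.223×10¹⁹, i.e. 1.223×10¹⁹/6.022×10²³ = 2.031×10⁻⁵ mol.
Fraction absorbed: 1 − 10^(−0.234) = 0.4166.
Photons absorbed: 0.4166 × 2.031×10⁻⁵ = 8.461×10⁻⁶ mol.
Product formed: 0.0431 × 8.461×10⁻⁶ = 3.647×10⁻⁷ mol.
Rate: 3.647×10⁻⁷ mol / (3870 s × 0.171 L) = 5.51×10⁻¹⁰ M s⁻¹.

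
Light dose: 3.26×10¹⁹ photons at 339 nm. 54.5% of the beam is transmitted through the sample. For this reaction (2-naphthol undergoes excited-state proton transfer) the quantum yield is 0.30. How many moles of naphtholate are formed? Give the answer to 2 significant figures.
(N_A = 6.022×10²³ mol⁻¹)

Moles of photons: 3.26×10¹⁹ / 6.022×10²³ = 5.413×10⁻⁵ mol.
Fraction absorbed: 1 − 54.5/100 = 0.4550.
Photons absorbed: 0.4550 × 5.413×10⁻⁵ = 2.463×10⁻⁵ mol.
Product: Φ × n_abs = 0.30 × 2.463×10⁻⁵ = 7.389×10⁻⁶ mol.

7.4×10⁻⁶ mol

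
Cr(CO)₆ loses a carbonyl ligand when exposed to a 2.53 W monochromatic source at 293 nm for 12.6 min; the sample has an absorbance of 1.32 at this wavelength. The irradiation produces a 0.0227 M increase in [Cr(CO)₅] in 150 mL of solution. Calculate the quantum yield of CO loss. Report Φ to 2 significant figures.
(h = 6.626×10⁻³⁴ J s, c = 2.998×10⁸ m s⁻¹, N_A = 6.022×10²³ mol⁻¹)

Product: (0.0227 M)(0.15 L) = 0.003405 mol.
Photon energy at 293 nm: hc/λ = (6.626×10⁻³⁴)(2.998×10⁸)/(293×10⁻⁹) = 6.780×10⁻¹⁹ J.
Energy delivered: (2.53 W)(756 s) = 1913 J.
Photons incident: 1913 / 6.780×10⁻¹⁹ = 2.822×10²¹, i.e. 2.822×10²¹/6.022×10²³ = 0.004686 mol.
Fraction absorbed: 1 − 10^(−1.32) = 0.9521.
Photons absorbed: 0.9521 × 0.004686 = 0.004462 mol.
Φ = 0.003405 mol / 0.004462 mol photons = 0.76.

Φ = 0.76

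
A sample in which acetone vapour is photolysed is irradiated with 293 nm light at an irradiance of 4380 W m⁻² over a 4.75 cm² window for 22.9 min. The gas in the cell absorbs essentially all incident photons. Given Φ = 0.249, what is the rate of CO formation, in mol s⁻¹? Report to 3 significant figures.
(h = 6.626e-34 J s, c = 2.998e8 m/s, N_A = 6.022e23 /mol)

Photon energy at 293 nm: hc/λ = (6.626e-34)(2.998e8)/(293e-9) = 6.780e-19 J.
Energy delivered: (4380 W m⁻²)(4.75e-4 m²)(1374 s) = 2859 J.
Photons incident: 2859 / 6.780e-19 = 4.217e21, i.e. 4.217e21/6.022e23 = 0.007003 mol.
Product formed: 0.249 × 0.007003 = 0.001744 mol.
Rate: 0.001744 / 1374 s = 1.27e-6 mol s⁻¹.

1.27e-6 mol s⁻¹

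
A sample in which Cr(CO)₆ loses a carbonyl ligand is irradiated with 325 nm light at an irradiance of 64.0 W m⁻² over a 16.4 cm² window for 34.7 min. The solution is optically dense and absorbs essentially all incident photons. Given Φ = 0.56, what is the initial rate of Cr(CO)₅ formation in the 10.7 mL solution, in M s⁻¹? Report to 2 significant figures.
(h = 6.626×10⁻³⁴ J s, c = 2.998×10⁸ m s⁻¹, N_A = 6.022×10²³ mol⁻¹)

1.5×10⁻⁵ M s⁻¹

Photon energy at 325 nm: hc/λ = (6.626×10⁻³⁴)(2.998×10⁸)/(325×10⁻⁹) = 6.112×10⁻¹⁹ J.
Energy delivered: (64.0 W m⁻²)(16.4×10⁻⁴ m²)(2082 s) = 218.5 J.
Photons incident: 218.5 / 6.112×10⁻¹⁹ = 3.575×10²⁰, i.e. 3.575×10²⁰/6.022×10²³ = 5.937×10⁻⁴ mol.
Product formed: 0.56 × 5.937×10⁻⁴ = 3.325×10⁻⁴ mol.
Rate: 3.325×10⁻⁴ mol / (2082 s × 0.0107 L) = 1.5×10⁻⁵ M s⁻¹.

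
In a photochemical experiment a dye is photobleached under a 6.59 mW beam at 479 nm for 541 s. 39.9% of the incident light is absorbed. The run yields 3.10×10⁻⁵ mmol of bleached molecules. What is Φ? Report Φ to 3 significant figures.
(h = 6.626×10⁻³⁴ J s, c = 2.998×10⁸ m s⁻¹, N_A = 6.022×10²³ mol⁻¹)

Product: 3.10×10⁻⁵ mmol = 3.10×10⁻⁸ mol.
Photon energy at 479 nm: hc/λ = (6.626×10⁻³⁴)(2.998×10⁸)/(479×10⁻⁹) = 4.147×10⁻¹⁹ J.
Energy delivered: (6.59 mW)(541 s) = 3.565 J.
Photons incident: 3.565 / 4.147×10⁻¹⁹ = 8.597×10¹⁸, i.e. 8.597×10¹⁸/6.022×10²³ = 1.428×10⁻⁵ mol.
Photons absorbed: 0.399 × 1.428×10⁻⁵ = 5.698×10⁻⁶ mol.
Φ = 3.10×10⁻⁸ mol / 5.698×10⁻⁶ mol photons = 0.00544.

Φ = 0.00544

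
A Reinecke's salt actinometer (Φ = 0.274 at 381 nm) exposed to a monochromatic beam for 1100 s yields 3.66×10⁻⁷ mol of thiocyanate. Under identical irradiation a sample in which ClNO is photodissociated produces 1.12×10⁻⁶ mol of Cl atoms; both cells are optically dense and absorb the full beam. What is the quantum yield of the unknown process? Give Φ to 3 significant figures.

Photons absorbed by the actinometer: 3.66×10⁻⁷ / 0.274 = 1.336×10⁻⁶ mol.
Φ(unknown) = 1.12×10⁻⁶ / 1.336×10⁻⁶ = 0.838.

Φ = 0.838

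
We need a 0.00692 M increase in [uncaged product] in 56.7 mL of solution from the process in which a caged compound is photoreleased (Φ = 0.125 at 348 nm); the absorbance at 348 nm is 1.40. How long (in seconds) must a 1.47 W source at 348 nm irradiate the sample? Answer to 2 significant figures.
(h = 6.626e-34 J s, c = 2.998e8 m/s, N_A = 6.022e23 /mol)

t ≈ 760 s

Product: (0.00692 M)(0.0567 L) = 3.924e-4 mol.
Photons that must be absorbed: 3.924e-4 / 0.125 = 0.003139 mol.
Fraction absorbed: 1 − 10^(−1.40) = 0.9602.
Incident photons needed: 0.003139 / 0.9602 = 0.003269 mol.
Photon energy: hc/λ = 5.708e-19 J; per mole, 3.437e5 J mol⁻¹.
Energy required: 0.003269 × 3.437e5 = 1124 J.
Time: 1124 J / 1.47 W = 760 s.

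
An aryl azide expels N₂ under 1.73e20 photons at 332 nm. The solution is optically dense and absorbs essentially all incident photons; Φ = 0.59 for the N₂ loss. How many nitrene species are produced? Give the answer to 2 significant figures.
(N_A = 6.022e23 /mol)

1.0e20 species

Moles of photons: 1.73e20 / 6.022e23 = 2.873e-4 mol.
Product: Φ × n_abs = 0.59 × 2.873e-4 = 1.695e-4 mol.
As a count: 1.695e-4 × 6.022e23 = 1.0e20.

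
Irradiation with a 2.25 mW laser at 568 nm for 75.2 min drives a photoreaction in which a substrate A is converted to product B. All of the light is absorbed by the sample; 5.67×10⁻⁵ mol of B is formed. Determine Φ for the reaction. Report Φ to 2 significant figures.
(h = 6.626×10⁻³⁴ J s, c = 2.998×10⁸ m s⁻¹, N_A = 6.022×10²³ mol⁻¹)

Photon energy at 568 nm: hc/λ = (6.626×10⁻³⁴)(2.998×10⁸)/(568×10⁻⁹) = 3.497×10⁻¹⁹ J.
Energy delivered: (2.25 mW)(4512 s) = 10.15 J.
Photons incident: 10.15 / 3.497×10⁻¹⁹ = 2.902×10¹⁹, i.e. 2.902×10¹⁹/6.022×10²³ = 4.819×10⁻⁵ mol.
Φ = 5.67×10⁻⁵ mol / 4.819×10⁻⁵ mol photons = 1.2.

Φ = 1.2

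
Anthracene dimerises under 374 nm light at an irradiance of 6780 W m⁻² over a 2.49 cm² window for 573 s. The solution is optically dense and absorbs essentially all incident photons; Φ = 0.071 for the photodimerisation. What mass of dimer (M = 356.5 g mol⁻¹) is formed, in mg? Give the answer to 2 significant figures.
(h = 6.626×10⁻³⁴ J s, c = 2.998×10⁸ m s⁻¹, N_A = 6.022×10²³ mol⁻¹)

Photon energy at 374 nm: hc/λ = (6.626×10⁻³⁴)(2.998×10⁸)/(374×10⁻⁹) = 5.311×10⁻¹⁹ J.
Energy delivered: (6780 W m⁻²)(2.49×10⁻⁴ m²)(573 s) = 967.4 J.
Photons incident: 967.4 / 5.311×10⁻¹⁹ = 1.822×10²¹, i.e. 1.822×10²¹/6.022×10²³ = 0.003026 mol.
Product: Φ × n_abs = 0.071 × 0.003026 = 2.148×10⁻⁴ mol.
Mass: 2.148×10⁻⁴ × 356.5 = 0.07658 g = 77 mg.

77 mg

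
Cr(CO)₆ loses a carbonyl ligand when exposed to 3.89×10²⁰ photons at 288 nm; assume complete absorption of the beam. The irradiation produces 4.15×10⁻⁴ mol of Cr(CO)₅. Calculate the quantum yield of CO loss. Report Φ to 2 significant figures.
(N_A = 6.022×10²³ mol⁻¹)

Moles of photons: 3.89×10²⁰ / 6.022×10²³ = 6.460×10⁻⁴ mol.
Φ = 4.15×10⁻⁴ mol / 6.460×10⁻⁴ mol photons = 0.64.

Φ = 0.64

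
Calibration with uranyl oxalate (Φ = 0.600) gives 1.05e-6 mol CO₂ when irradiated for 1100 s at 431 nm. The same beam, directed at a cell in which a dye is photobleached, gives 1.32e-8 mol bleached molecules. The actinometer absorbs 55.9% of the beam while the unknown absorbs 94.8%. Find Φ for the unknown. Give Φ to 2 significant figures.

Photons absorbed by the actinometer: 1.05e-6 / 0.600 = 1.750e-6 mol.
Incident flux: 1.750e-6 / 0.559 = 3.131e-6 einstein.
Absorbed by unknown: 0.948 × 3.131e-6 = 2.968e-6 mol.
Φ(unknown) = 1.32e-8 / 2.968e-6 = 0.0044.

Φ = 0.0044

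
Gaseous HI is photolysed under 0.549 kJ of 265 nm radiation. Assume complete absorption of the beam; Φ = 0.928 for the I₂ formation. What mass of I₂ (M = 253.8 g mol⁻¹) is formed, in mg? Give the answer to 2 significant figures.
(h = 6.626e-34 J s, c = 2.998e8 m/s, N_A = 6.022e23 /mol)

Photon energy at 265 nm: hc/λ = (6.626e-34)(2.998e8)/(265e-9) = 7.496e-19 J.
Incident energy: 0.549 kJ = 549 J.
Photons incident: 549 / 7.496e-19 = 7.324e20, i.e. 7.324e20/6.022e23 = 0.001216 mol.
Product: Φ × n_abs = 0.928 × 0.001216 = 0.001128 mol.
Mass: 0.001128 × 253.8 = 0.2863 g = 290 mg.

290 mg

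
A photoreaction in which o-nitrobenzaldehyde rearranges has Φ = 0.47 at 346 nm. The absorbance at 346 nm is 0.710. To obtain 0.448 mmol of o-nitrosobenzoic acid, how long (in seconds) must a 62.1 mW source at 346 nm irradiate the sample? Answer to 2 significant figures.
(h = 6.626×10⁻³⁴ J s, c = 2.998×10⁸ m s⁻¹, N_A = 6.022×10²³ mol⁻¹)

t ≈ 6600 s

Product: 0.448 mmol = 4.48×10⁻⁴ mol.
Photons that must be absorbed: 4.48×10⁻⁴ / 0.47 = 9.532×10⁻⁴ mol.
Fraction absorbed: 1 − 10^(−0.710) = 0.8050.
Incident photons needed: 9.532×10⁻⁴ / 0.8050 = 0.001184 mol.
Photon energy: hc/λ = 5.741×10⁻¹⁹ J; per mole, 3.457×10⁵ J mol⁻¹.
Energy required: 0.001184 × 3.457×10⁵ = 409.3 J.
Time: 409.3 J / 0.0621 W = 6600 s.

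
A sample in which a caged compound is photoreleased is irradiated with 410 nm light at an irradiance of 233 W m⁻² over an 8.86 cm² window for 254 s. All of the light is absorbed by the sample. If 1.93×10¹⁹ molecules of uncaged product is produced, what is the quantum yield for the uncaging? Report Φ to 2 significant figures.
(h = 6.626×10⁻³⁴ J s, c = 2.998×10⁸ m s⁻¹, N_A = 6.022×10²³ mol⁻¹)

Φ = 0.18

Product: 1.93×10¹⁹ / 6.022×10²³ = 3.205×10⁻⁵ mol.
Photon energy at 410 nm: hc/λ = (6.626×10⁻³⁴)(2.998×10⁸)/(410×10⁻⁹) = 4.845×10⁻¹⁹ J.
Energy delivered: (233 W m⁻²)(8.86×10⁻⁴ m²)(254 s) = 52.44 J.
Photons incident: 52.44 / 4.845×10⁻¹⁹ = 1.082×10²⁰, i.e. 1.082×10²⁰/6.022×10²³ = 1.797×10⁻⁴ mol.
Φ = 3.205×10⁻⁵ mol / 1.797×10⁻⁴ mol photons = 0.18.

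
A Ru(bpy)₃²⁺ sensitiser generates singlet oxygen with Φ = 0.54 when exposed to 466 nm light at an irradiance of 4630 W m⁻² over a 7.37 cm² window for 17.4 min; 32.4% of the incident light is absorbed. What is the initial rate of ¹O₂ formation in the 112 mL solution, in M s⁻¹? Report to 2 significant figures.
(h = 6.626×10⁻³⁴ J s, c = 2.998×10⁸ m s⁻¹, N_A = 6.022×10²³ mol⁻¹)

2.1×10⁻⁵ M s⁻¹

Photon energy at 466 nm: hc/λ = (6.626×10⁻³⁴)(2.998×10⁸)/(466×10⁻⁹) = 4.263×10⁻¹⁹ J.
Energy delivered: (4630 W m⁻²)(7.37×10⁻⁴ m²)(1044 s) = 3562 J.
Photons incident: 3562 / 4.263×10⁻¹⁹ = 8.356×10²¹, i.e. 8.356×10²¹/6.022×10²³ = 0.01388 mol.
Photons absorbed: 0.324 × 0.01388 = 0.004497 mol.
Product formed: 0.54 × 0.004497 = 0.002428 mol.
Rate: 0.002428 mol / (1044 s × 0.112 L) = 2.1×10⁻⁵ M s⁻¹.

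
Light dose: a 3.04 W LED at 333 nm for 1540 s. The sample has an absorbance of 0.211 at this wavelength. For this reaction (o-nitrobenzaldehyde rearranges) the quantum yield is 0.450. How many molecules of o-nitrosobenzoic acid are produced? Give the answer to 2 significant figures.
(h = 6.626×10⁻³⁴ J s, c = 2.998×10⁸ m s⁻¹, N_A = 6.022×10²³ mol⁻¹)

1.4×10²¹ molecules

Photon energy at 333 nm: hc/λ = (6.626×10⁻³⁴)(2.998×10⁸)/(333×10⁻⁹) = 5.965×10⁻¹⁹ J.
Energy delivered: (3.04 W)(1540 s) = 4682 J.
Photons incident: 4682 / 5.965×10⁻¹⁹ = 7.849×10²¹, i.e. 7.849×10²¹/6.022×10²³ = 0.01303 mol.
Fraction absorbed: 1 − 10^(−0.211) = 0.3848.
Photons absorbed: 0.3848 × 0.01303 = 0.005014 mol.
Product: Φ × n_abs = 0.450 × 0.005014 = 0.002256 mol.
As a count: 0.002256 × 6.022×10²³ = 1.4×10²¹.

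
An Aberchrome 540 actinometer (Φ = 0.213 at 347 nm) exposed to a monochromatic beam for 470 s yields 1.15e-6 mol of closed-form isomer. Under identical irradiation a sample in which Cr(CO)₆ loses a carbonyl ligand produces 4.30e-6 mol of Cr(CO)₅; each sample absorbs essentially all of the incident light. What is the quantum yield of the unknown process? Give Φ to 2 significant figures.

Φ = 0.80

Photons absorbed by the actinometer: 1.15e-6 / 0.213 = 5.399e-6 mol.
Φ(unknown) = 4.30e-6 / 5.399e-6 = 0.80.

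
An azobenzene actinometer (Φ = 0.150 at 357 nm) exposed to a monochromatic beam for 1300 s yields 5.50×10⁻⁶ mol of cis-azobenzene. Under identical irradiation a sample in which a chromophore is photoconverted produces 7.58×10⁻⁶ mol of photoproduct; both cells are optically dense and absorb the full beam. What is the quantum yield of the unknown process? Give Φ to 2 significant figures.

Photons absorbed by the actinometer: 5.50×10⁻⁶ / 0.150 = 3.667×10⁻⁵ mol.
Φ(unknown) = 7.58×10⁻⁶ / 3.667×10⁻⁵ = 0.21.

Φ = 0.21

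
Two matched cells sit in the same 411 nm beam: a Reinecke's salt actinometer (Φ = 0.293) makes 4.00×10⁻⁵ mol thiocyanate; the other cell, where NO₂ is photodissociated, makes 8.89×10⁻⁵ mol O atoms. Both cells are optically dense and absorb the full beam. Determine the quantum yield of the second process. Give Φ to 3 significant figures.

Φ = 0.651

Photons absorbed by the actinometer: 4.00×10⁻⁵ / 0.293 = 1.365×10⁻⁴ mol.
Φ(unknown) = 8.89×10⁻⁵ / 1.365×10⁻⁴ = 0.651.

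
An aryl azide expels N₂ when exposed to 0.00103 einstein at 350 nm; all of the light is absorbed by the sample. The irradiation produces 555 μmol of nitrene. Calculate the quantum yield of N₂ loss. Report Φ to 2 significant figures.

Product: 555 μmol = 5.55×10⁻⁴ mol.
Φ = 5.55×10⁻⁴ mol / 0.00103 mol photons = 0.54.

Φ = 0.54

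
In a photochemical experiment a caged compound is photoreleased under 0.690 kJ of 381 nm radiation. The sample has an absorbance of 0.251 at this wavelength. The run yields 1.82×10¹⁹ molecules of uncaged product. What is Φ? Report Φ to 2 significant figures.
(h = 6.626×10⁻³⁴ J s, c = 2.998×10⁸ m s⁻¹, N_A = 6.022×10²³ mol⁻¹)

Φ = 0.031

Product: 1.82×10¹⁹ / 6.022×10²³ = 3.022×10⁻⁵ mol.
Photon energy at 381 nm: hc/λ = (6.626×10⁻³⁴)(2.998×10⁸)/(381×10⁻⁹) = 5.214×10⁻¹⁹ J.
Incident energy: 0.690 kJ = 690 J.
Photons incident: 690 / 5.214×10⁻¹⁹ = 1.323×10²¹, i.e. 1.323×10²¹/6.022×10²³ = 0.002197 mol.
Fraction absorbed: 1 − 10^(−0.251) = 0.4390.
Photons absorbed: 0.4390 × 0.002197 = 9.645×10⁻⁴ mol.
Φ = 3.022×10⁻⁵ mol / 9.645×10⁻⁴ mol photons = 0.031.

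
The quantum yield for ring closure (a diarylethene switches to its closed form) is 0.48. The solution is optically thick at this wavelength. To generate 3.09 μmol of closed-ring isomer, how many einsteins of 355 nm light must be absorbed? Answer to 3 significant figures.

Product: 3.09 μmol = 3.09e-6 mol.
Photons that must be absorbed: 3.09e-6 / 0.48 = 6.438e-6 mol.

6.44e-6 einstein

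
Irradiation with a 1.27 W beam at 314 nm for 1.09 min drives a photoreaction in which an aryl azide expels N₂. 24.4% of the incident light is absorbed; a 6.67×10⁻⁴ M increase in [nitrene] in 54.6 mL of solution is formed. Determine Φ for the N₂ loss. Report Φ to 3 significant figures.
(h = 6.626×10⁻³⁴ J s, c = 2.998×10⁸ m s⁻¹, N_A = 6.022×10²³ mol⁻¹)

Product: (6.67×10⁻⁴ M)(0.0546 L) = 3.642×10⁻⁵ mol.
Photon energy at 314 nm: hc/λ = (6.626×10⁻³⁴)(2.998×10⁸)/(314×10⁻⁹) = 6.326×10⁻¹⁹ J.
Energy delivered: (1.27 W)(65.4 s) = 83.06 J.
Photons incident: 83.06 / 6.326×10⁻¹⁹ = 1.313×10²⁰, i.e. 1.313×10²⁰/6.022×10²³ = 2.180×10⁻⁴ mol.
Photons absorbed: 0.244 × 2.180×10⁻⁴ = 5.319×10⁻⁵ mol.
Φ = 3.642×10⁻⁵ mol / 5.319×10⁻⁵ mol photons = 0.685.

Φ = 0.685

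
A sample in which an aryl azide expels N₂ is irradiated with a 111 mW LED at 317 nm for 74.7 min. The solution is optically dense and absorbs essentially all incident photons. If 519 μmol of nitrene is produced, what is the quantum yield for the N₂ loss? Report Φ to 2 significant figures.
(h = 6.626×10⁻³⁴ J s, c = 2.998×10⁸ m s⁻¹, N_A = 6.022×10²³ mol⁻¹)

Product: 519 μmol = 5.19×10⁻⁴ mol.
Photon energy at 317 nm: hc/λ = (6.626×10⁻³⁴)(2.998×10⁸)/(317×10⁻⁹) = 6.266×10⁻¹⁹ J.
Energy delivered: (111 mW)(4482 s) = 497.5 J.
Photons incident: 497.5 / 6.266×10⁻¹⁹ = 7.940×10²⁰, i.e. 7.940×10²⁰/6.022×10²³ = 0.001318 mol.
Φ = 5.19×10⁻⁴ mol / 0.001318 mol photons = 0.39.

Φ = 0.39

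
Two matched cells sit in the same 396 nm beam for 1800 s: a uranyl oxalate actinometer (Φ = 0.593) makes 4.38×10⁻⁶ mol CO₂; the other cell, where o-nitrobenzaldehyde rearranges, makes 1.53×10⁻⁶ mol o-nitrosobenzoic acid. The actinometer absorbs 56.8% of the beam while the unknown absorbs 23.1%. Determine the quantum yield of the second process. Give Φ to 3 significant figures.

Φ = 0.509

Photons absorbed by the actinometer: 4.38×10⁻⁶ / 0.593 = 7.386×10⁻⁶ mol.
Incident flux: 7.386×10⁻⁶ / 0.568 = 1.300×10⁻⁵ einstein.
Absorbed by unknown: 0.231 × 1.300×10⁻⁵ = 3.003×10⁻⁶ mol.
Φ(unknown) = 1.53×10⁻⁶ / 3.003×10⁻⁶ = 0.509.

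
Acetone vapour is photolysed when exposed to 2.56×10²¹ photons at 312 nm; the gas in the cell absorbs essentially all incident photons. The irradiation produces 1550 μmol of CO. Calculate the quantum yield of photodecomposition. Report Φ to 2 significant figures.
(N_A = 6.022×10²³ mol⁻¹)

Product: 1550 μmol = 0.00155 mol.
Moles of photons: 2.56×10²¹ / 6.022×10²³ = 0.004251 mol.
Φ = 0.00155 mol / 0.004251 mol photons = 0.36.

Φ = 0.36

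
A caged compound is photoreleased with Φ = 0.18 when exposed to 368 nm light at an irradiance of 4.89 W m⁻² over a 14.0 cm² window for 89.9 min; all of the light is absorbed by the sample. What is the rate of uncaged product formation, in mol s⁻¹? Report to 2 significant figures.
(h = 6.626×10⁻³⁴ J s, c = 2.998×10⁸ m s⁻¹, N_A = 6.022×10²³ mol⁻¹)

Photon energy at 368 nm: hc/λ = (6.626×10⁻³⁴)(2.998×10⁸)/(368×10⁻⁹) = 5.398×10⁻¹⁹ J.
Energy delivered: (4.89 W m⁻²)(14.0×10⁻⁴ m²)(5394 s) = 36.93 J.
Photons incident: 36.93 / 5.398×10⁻¹⁹ = 6.841×10¹⁹, i.e. 6.841×10¹⁹/6.022×10²³ = 1.136×10⁻⁴ mol.
Product formed: 0.18 × 1.136×10⁻⁴ = 2.045×10⁻⁵ mol.
Rate: 2.045×10⁻⁵ / 5394 s = 3.8×10⁻⁹ mol s⁻¹.

3.8×10⁻⁹ mol s⁻¹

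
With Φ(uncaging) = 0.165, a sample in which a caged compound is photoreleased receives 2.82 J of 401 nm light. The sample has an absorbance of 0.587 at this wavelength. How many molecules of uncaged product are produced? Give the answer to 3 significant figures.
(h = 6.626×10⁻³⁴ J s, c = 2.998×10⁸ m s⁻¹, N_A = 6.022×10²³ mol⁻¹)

6.96×10¹⁷ molecules

Photon energy at 401 nm: hc/λ = (6.626×10⁻³⁴)(2.998×10⁸)/(401×10⁻⁹) = 4.954×10⁻¹⁹ J.
Photons incident: 2.82 / 4.954×10⁻¹⁹ = 5.692×10¹⁸, i.e. 5.692×10¹⁸/6.022×10²³ = 9.452×10⁻⁶ mol.
Fraction absorbed: 1 − 10^(−0.587) = 0.7412.
Photons absorbed: 0.7412 × 9.452×10⁻⁶ = 7.006×10⁻⁶ mol.
Product: Φ × n_abs = 0.165 × 7.006×10⁻⁶ = 1.156×10⁻⁶ mol.
As a count: 1.156×10⁻⁶ × 6.022×10²³ = 6.96×10¹⁷.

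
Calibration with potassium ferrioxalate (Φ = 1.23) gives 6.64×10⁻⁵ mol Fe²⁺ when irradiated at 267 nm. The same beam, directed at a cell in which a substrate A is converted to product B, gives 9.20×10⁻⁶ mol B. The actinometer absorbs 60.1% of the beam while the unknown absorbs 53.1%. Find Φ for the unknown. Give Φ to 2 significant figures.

Photons absorbed by the actinometer: 6.64×10⁻⁵ / 1.23 = 5.398×10⁻⁵ mol.
Incident flux: 5.398×10⁻⁵ / 0.601 = 8.982×10⁻⁵ einstein.
Absorbed by unknown: 0.531 × 8.982×10⁻⁵ = 4.769×10⁻⁵ mol.
Φ(unknown) = 9.20×10⁻⁶ / 4.769×10⁻⁵ = 0.19.

Φ = 0.19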